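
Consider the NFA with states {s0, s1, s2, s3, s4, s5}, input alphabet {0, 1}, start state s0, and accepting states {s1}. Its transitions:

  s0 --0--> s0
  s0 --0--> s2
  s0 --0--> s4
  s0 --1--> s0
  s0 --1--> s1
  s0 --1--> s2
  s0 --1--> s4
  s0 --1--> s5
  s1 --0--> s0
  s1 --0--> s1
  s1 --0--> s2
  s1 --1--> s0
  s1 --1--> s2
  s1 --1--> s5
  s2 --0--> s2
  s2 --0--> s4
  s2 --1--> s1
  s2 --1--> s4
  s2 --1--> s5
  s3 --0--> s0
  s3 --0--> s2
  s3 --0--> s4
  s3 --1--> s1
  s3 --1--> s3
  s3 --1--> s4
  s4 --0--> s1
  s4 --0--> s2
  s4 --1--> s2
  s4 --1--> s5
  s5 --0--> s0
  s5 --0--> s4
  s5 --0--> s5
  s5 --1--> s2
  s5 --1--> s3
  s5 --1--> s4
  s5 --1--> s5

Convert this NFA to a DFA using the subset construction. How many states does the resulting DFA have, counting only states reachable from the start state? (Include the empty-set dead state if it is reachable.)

Start state of the DFA: {s0}.
{s0} --0--> {s0, s2, s4}  [new]
{s0} --1--> {s0, s1, s2, s4, s5}  [new]
{s0, s2, s4} --0--> {s0, s1, s2, s4}  [new]
{s0, s2, s4} --1--> {s0, s1, s2, s4, s5}  [seen]
{s0, s1, s2, s4, s5} --0--> {s0, s1, s2, s4, s5}  [seen]
{s0, s1, s2, s4, s5} --1--> {s0, s1, s2, s3, s4, s5}  [new]
{s0, s1, s2, s4} --0--> {s0, s1, s2, s4}  [seen]
{s0, s1, s2, s4} --1--> {s0, s1, s2, s4, s5}  [seen]
{s0, s1, s2, s3, s4, s5} --0--> {s0, s1, s2, s4, s5}  [seen]
{s0, s1, s2, s3, s4, s5} --1--> {s0, s1, s2, s3, s4, s5}  [seen]
Reachable DFA states: {s0}, {s0, s2, s4}, {s0, s1, s2, s4, s5}, {s0, s1, s2, s4}, {s0, s1, s2, s3, s4, s5}.

5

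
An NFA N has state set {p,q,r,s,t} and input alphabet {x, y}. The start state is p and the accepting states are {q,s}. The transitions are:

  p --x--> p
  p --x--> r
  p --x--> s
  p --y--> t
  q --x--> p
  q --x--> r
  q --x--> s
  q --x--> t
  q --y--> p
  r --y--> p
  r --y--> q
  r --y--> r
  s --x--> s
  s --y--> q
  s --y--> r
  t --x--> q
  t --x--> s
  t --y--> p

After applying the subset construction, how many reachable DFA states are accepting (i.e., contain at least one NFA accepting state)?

7

Start state of the DFA: {p}.
{p} --x--> {p,r,s}  [new]
{p} --y--> {t}  [new]
{p,r,s} --x--> {p,r,s}  [seen]
{p,r,s} --y--> {p,q,r,t}  [new]
{t} --x--> {q,s}  [new]
{t} --y--> {p}  [seen]
{p,q,r,t} --x--> {p,q,r,s,t}  [new]
{p,q,r,t} --y--> {p,q,r,t}  [seen]
{q,s} --x--> {p,r,s,t}  [new]
{q,s} --y--> {p,q,r}  [new]
{p,q,r,s,t} --x--> {p,q,r,s,t}  [seen]
{p,q,r,s,t} --y--> {p,q,r,t}  [seen]
{p,r,s,t} --x--> {p,q,r,s}  [new]
{p,r,s,t} --y--> {p,q,r,t}  [seen]
{p,q,r} --x--> {p,r,s,t}  [seen]
{p,q,r} --y--> {p,q,r,t}  [seen]
{p,q,r,s} --x--> {p,r,s,t}  [seen]
{p,q,r,s} --y--> {p,q,r,t}  [seen]
Reachable DFA states: {p}, {p,r,s}, {t}, {p,q,r,t}, {q,s}, {p,q,r,s,t}, {p,r,s,t}, {p,q,r}, {p,q,r,s}.
Accepting DFA states (contain an NFA accepting state): {p,r,s}, {p,q,r,t}, {q,s}, {p,q,r,s,t}, {p,r,s,t}, {p,q,r}, {p,q,r,s}.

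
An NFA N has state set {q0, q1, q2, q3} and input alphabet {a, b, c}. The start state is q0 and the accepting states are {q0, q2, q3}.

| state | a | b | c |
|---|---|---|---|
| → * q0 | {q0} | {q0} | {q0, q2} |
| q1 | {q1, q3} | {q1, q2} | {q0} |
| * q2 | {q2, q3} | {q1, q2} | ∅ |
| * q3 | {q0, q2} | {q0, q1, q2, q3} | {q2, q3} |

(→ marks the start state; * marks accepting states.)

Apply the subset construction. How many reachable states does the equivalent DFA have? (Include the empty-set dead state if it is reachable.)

Start state of the DFA: {q0}.
{q0} --a--> {q0}  [seen]
{q0} --b--> {q0}  [seen]
{q0} --c--> {q0, q2}  [new]
{q0, q2} --a--> {q0, q2, q3}  [new]
{q0, q2} --b--> {q0, q1, q2}  [new]
{q0, q2} --c--> {q0, q2}  [seen]
{q0, q2, q3} --a--> {q0, q2, q3}  [seen]
{q0, q2, q3} --b--> {q0, q1, q2, q3}  [new]
{q0, q2, q3} --c--> {q0, q2, q3}  [seen]
{q0, q1, q2} --a--> {q0, q1, q2, q3}  [seen]
{q0, q1, q2} --b--> {q0, q1, q2}  [seen]
{q0, q1, q2} --c--> {q0, q2}  [seen]
{q0, q1, q2, q3} --a--> {q0, q1, q2, q3}  [seen]
{q0, q1, q2, q3} --b--> {q0, q1, q2, q3}  [seen]
{q0, q1, q2, q3} --c--> {q0, q2, q3}  [seen]
Reachable DFA states: {q0}, {q0, q2}, {q0, q2, q3}, {q0, q1, q2}, {q0, q1, q2, q3}.

5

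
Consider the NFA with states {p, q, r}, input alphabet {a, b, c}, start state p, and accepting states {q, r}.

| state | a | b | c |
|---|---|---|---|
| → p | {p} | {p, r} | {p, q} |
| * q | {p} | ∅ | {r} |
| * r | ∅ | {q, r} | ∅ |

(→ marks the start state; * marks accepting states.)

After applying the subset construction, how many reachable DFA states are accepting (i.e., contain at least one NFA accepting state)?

3

Start state of the DFA: {p}.
{p} --a--> {p}  [seen]
{p} --b--> {p, r}  [new]
{p} --c--> {p, q}  [new]
{p, r} --a--> {p}  [seen]
{p, r} --b--> {p, q, r}  [new]
{p, r} --c--> {p, q}  [seen]
{p, q} --a--> {p}  [seen]
{p, q} --b--> {p, r}  [seen]
{p, q} --c--> {p, q, r}  [seen]
{p, q, r} --a--> {p}  [seen]
{p, q, r} --b--> {p, q, r}  [seen]
{p, q, r} --c--> {p, q, r}  [seen]
Reachable DFA states: {p}, {p, r}, {p, q}, {p, q, r}.
Accepting DFA states (contain an NFA accepting state): {p, r}, {p, q}, {p, q, r}.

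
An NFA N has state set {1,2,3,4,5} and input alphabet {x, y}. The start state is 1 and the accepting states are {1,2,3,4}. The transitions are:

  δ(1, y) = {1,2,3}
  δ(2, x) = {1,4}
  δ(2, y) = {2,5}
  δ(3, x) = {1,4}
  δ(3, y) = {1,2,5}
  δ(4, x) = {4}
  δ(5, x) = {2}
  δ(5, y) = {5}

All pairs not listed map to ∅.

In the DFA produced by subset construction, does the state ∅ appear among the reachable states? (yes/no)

Start state of the DFA: {1}.
{1} --x--> ∅  [new]
{1} --y--> {1,2,3}  [new]
∅ --x--> ∅  [seen]
∅ --y--> ∅  [seen]
{1,2,3} --x--> {1,4}  [new]
{1,2,3} --y--> {1,2,3,5}  [new]
{1,4} --x--> {4}  [new]
{1,4} --y--> {1,2,3}  [seen]
{1,2,3,5} --x--> {1,2,4}  [new]
{1,2,3,5} --y--> {1,2,3,5}  [seen]
{4} --x--> {4}  [seen]
{4} --y--> ∅  [seen]
{1,2,4} --x--> {1,4}  [seen]
{1,2,4} --y--> {1,2,3,5}  [seen]
Reachable DFA states: {1}, ∅, {1,2,3}, {1,4}, {1,2,3,5}, {4}, {1,2,4}.
∅ is among them.

yes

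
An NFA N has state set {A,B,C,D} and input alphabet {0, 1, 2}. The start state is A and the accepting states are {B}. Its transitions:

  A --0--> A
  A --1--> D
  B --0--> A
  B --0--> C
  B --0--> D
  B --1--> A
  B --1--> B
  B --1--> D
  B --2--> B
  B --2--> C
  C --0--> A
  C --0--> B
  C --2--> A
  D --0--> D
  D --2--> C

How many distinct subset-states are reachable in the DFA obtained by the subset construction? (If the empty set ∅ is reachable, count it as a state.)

11

Start state of the DFA: {A}.
{A} --0--> {A}  [seen]
{A} --1--> {D}  [new]
{A} --2--> ∅  [new]
{D} --0--> {D}  [seen]
{D} --1--> ∅  [seen]
{D} --2--> {C}  [new]
∅ --0--> ∅  [seen]
∅ --1--> ∅  [seen]
∅ --2--> ∅  [seen]
{C} --0--> {A,B}  [new]
{C} --1--> ∅  [seen]
{C} --2--> {A}  [seen]
{A,B} --0--> {A,C,D}  [new]
{A,B} --1--> {A,B,D}  [new]
{A,B} --2--> {B,C}  [new]
{A,C,D} --0--> {A,B,D}  [seen]
{A,C,D} --1--> {D}  [seen]
{A,C,D} --2--> {A,C}  [new]
{A,B,D} --0--> {A,C,D}  [seen]
{A,B,D} --1--> {A,B,D}  [seen]
{A,B,D} --2--> {B,C}  [seen]
{B,C} --0--> {A,B,C,D}  [new]
{B,C} --1--> {A,B,D}  [seen]
{B,C} --2--> {A,B,C}  [new]
{A,C} --0--> {A,B}  [seen]
{A,C} --1--> {D}  [seen]
{A,C} --2--> {A}  [seen]
{A,B,C,D} --0--> {A,B,C,D}  [seen]
{A,B,C,D} --1--> {A,B,D}  [seen]
{A,B,C,D} --2--> {A,B,C}  [seen]
{A,B,C} --0--> {A,B,C,D}  [seen]
{A,B,C} --1--> {A,B,D}  [seen]
{A,B,C} --2--> {A,B,C}  [seen]
Reachable DFA states: {A}, {D}, ∅, {C}, {A,B}, {A,C,D}, {A,B,D}, {B,C}, {A,C}, {A,B,C,D}, {A,B,C}.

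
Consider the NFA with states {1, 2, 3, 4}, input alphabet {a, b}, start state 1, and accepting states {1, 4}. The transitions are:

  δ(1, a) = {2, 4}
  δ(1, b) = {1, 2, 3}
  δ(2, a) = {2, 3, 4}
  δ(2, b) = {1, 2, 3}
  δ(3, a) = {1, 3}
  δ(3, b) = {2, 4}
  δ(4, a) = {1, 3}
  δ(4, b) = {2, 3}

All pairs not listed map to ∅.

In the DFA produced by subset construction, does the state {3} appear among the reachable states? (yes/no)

no

Start state of the DFA: {1}.
{1} --a--> {2, 4}  [new]
{1} --b--> {1, 2, 3}  [new]
{2, 4} --a--> {1, 2, 3, 4}  [new]
{2, 4} --b--> {1, 2, 3}  [seen]
{1, 2, 3} --a--> {1, 2, 3, 4}  [seen]
{1, 2, 3} --b--> {1, 2, 3, 4}  [seen]
{1, 2, 3, 4} --a--> {1, 2, 3, 4}  [seen]
{1, 2, 3, 4} --b--> {1, 2, 3, 4}  [seen]
Reachable DFA states: {1}, {2, 4}, {1, 2, 3}, {1, 2, 3, 4}.
{3} is not among them.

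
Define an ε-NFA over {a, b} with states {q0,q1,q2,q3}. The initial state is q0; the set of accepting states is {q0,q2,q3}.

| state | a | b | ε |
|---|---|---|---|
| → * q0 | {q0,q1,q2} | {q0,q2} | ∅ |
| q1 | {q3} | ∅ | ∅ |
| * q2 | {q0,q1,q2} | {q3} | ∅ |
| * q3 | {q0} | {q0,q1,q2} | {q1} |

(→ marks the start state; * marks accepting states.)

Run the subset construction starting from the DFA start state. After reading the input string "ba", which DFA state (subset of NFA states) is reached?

Start: {q0}.
δ(q0,b) = {q0,q2}.
Union: {q0,q2}.
After b: {q0,q2}.
δ(q0,a) = {q0,q1,q2}; δ(q2,a) = {q0,q1,q2}.
Union: {q0,q1,q2}.
After a: {q0,q1,q2}.

{q0,q1,q2}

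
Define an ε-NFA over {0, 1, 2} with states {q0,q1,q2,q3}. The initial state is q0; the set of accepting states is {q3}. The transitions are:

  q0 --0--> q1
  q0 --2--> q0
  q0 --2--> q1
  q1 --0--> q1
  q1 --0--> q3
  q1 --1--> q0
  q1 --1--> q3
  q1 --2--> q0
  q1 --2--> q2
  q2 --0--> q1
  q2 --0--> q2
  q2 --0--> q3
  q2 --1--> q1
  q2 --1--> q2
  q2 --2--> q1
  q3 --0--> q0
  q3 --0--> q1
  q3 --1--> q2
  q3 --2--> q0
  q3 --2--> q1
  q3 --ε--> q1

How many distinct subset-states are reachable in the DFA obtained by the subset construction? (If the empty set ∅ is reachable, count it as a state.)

Start state of the DFA: {q0} (ε-closure of the NFA start).
{q0} --0--> {q1}  [new]
{q0} --1--> ∅  [new]
{q0} --2--> {q0,q1}  [new]
{q1} --0--> {q1,q3}  [new]
{q1} --1--> {q0,q1,q3}  [new]
{q1} --2--> {q0,q2}  [new]
∅ --0--> ∅  [seen]
∅ --1--> ∅  [seen]
∅ --2--> ∅  [seen]
{q0,q1} --0--> {q1,q3}  [seen]
{q0,q1} --1--> {q0,q1,q3}  [seen]
{q0,q1} --2--> {q0,q1,q2}  [new]
{q1,q3} --0--> {q0,q1,q3}  [seen]
{q1,q3} --1--> {q0,q1,q2,q3}  [new]
{q1,q3} --2--> {q0,q1,q2}  [seen]
{q0,q1,q3} --0--> {q0,q1,q3}  [seen]
{q0,q1,q3} --1--> {q0,q1,q2,q3}  [seen]
{q0,q1,q3} --2--> {q0,q1,q2}  [seen]
{q0,q2} --0--> {q1,q2,q3}  [new]
{q0,q2} --1--> {q1,q2}  [new]
{q0,q2} --2--> {q0,q1}  [seen]
{q0,q1,q2} --0--> {q1,q2,q3}  [seen]
{q0,q1,q2} --1--> {q0,q1,q2,q3}  [seen]
{q0,q1,q2} --2--> {q0,q1,q2}  [seen]
{q0,q1,q2,q3} --0--> {q0,q1,q2,q3}  [seen]
{q0,q1,q2,q3} --1--> {q0,q1,q2,q3}  [seen]
{q0,q1,q2,q3} --2--> {q0,q1,q2}  [seen]
{q1,q2,q3} --0--> {q0,q1,q2,q3}  [seen]
{q1,q2,q3} --1--> {q0,q1,q2,q3}  [seen]
{q1,q2,q3} --2--> {q0,q1,q2}  [seen]
{q1,q2} --0--> {q1,q2,q3}  [seen]
{q1,q2} --1--> {q0,q1,q2,q3}  [seen]
{q1,q2} --2--> {q0,q1,q2}  [seen]
Reachable DFA states: {q0}, {q1}, ∅, {q0,q1}, {q1,q3}, {q0,q1,q3}, {q0,q2}, {q0,q1,q2}, {q0,q1,q2,q3}, {q1,q2,q3}, {q1,q2}.

11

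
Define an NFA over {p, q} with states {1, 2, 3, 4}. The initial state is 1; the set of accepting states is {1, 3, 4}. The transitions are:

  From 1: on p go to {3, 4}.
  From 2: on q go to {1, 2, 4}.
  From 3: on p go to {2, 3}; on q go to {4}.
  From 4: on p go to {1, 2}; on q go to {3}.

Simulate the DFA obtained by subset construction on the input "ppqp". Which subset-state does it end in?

{1, 2, 3, 4}

Start: {1}.
δ(1,p) = {3, 4}.
Union: {3, 4}.
After p: {3, 4}.
δ(3,p) = {2, 3}; δ(4,p) = {1, 2}.
Union: {1, 2, 3}.
After p: {1, 2, 3}.
δ(1,q) = ∅; δ(2,q) = {1, 2, 4}; δ(3,q) = {4}.
Union: {1, 2, 4}.
After q: {1, 2, 4}.
δ(1,p) = {3, 4}; δ(2,p) = ∅; δ(4,p) = {1, 2}.
Union: {1, 2, 3, 4}.
After p: {1, 2, 3, 4}.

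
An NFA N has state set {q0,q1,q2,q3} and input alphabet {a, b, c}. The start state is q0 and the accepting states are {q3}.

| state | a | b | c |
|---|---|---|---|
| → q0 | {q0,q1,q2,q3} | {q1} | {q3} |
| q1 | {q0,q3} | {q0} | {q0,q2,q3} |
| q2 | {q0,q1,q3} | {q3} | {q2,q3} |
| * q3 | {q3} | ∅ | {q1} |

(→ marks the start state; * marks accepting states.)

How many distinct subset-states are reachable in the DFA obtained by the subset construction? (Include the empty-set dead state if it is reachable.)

11

Start state of the DFA: {q0}.
{q0} --a--> {q0,q1,q2,q3}  [new]
{q0} --b--> {q1}  [new]
{q0} --c--> {q3}  [new]
{q0,q1,q2,q3} --a--> {q0,q1,q2,q3}  [seen]
{q0,q1,q2,q3} --b--> {q0,q1,q3}  [new]
{q0,q1,q2,q3} --c--> {q0,q1,q2,q3}  [seen]
{q1} --a--> {q0,q3}  [new]
{q1} --b--> {q0}  [seen]
{q1} --c--> {q0,q2,q3}  [new]
{q3} --a--> {q3}  [seen]
{q3} --b--> ∅  [new]
{q3} --c--> {q1}  [seen]
{q0,q1,q3} --a--> {q0,q1,q2,q3}  [seen]
{q0,q1,q3} --b--> {q0,q1}  [new]
{q0,q1,q3} --c--> {q0,q1,q2,q3}  [seen]
{q0,q3} --a--> {q0,q1,q2,q3}  [seen]
{q0,q3} --b--> {q1}  [seen]
{q0,q3} --c--> {q1,q3}  [new]
{q0,q2,q3} --a--> {q0,q1,q2,q3}  [seen]
{q0,q2,q3} --b--> {q1,q3}  [seen]
{q0,q2,q3} --c--> {q1,q2,q3}  [new]
∅ --a--> ∅  [seen]
∅ --b--> ∅  [seen]
∅ --c--> ∅  [seen]
{q0,q1} --a--> {q0,q1,q2,q3}  [seen]
{q0,q1} --b--> {q0,q1}  [seen]
{q0,q1} --c--> {q0,q2,q3}  [seen]
{q1,q3} --a--> {q0,q3}  [seen]
{q1,q3} --b--> {q0}  [seen]
{q1,q3} --c--> {q0,q1,q2,q3}  [seen]
{q1,q2,q3} --a--> {q0,q1,q3}  [seen]
{q1,q2,q3} --b--> {q0,q3}  [seen]
{q1,q2,q3} --c--> {q0,q1,q2,q3}  [seen]
Reachable DFA states: {q0}, {q0,q1,q2,q3}, {q1}, {q3}, {q0,q1,q3}, {q0,q3}, {q0,q2,q3}, ∅, {q0,q1}, {q1,q3}, {q1,q2,q3}.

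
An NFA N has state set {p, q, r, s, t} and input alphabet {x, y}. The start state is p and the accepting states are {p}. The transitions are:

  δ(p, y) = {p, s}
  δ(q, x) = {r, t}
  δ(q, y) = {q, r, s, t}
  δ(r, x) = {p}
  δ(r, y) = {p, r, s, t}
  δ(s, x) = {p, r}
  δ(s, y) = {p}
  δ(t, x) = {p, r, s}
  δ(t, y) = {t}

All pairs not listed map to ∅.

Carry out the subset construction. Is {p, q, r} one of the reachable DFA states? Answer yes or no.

Start state of the DFA: {p}.
{p} --x--> ∅  [new]
{p} --y--> {p, s}  [new]
∅ --x--> ∅  [seen]
∅ --y--> ∅  [seen]
{p, s} --x--> {p, r}  [new]
{p, s} --y--> {p, s}  [seen]
{p, r} --x--> {p}  [seen]
{p, r} --y--> {p, r, s, t}  [new]
{p, r, s, t} --x--> {p, r, s}  [new]
{p, r, s, t} --y--> {p, r, s, t}  [seen]
{p, r, s} --x--> {p, r}  [seen]
{p, r, s} --y--> {p, r, s, t}  [seen]
Reachable DFA states: {p}, ∅, {p, s}, {p, r}, {p, r, s, t}, {p, r, s}.
{p, q, r} is not among them.

no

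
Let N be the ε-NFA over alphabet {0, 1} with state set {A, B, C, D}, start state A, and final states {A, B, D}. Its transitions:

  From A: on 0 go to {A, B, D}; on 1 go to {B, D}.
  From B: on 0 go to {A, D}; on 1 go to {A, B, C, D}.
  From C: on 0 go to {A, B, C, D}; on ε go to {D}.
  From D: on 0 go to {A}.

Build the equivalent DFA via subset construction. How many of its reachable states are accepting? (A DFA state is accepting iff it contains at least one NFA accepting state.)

Start state of the DFA: {A} (ε-closure of the NFA start).
{A} --0--> {A, B, D}  [new]
{A} --1--> {B, D}  [new]
{A, B, D} --0--> {A, B, D}  [seen]
{A, B, D} --1--> {A, B, C, D}  [new]
{B, D} --0--> {A, D}  [new]
{B, D} --1--> {A, B, C, D}  [seen]
{A, B, C, D} --0--> {A, B, C, D}  [seen]
{A, B, C, D} --1--> {A, B, C, D}  [seen]
{A, D} --0--> {A, B, D}  [seen]
{A, D} --1--> {B, D}  [seen]
Reachable DFA states: {A}, {A, B, D}, {B, D}, {A, B, C, D}, {A, D}.
Accepting DFA states (contain an NFA accepting state): {A}, {A, B, D}, {B, D}, {A, B, C, D}, {A, D}.

5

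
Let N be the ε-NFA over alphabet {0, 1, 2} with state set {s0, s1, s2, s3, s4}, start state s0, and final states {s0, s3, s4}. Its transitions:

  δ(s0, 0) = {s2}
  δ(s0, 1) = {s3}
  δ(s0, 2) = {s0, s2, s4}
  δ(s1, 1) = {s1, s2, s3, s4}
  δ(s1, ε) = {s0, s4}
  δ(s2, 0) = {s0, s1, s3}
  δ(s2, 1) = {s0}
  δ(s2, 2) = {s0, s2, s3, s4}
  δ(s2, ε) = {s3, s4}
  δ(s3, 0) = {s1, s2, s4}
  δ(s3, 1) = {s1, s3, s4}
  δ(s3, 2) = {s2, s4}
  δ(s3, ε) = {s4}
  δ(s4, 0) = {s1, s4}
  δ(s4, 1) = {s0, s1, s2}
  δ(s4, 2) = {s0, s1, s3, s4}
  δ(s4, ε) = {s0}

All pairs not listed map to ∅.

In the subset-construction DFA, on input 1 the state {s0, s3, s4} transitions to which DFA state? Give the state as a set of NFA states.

δ(s0,1) = {s3}; δ(s3,1) = {s1, s3, s4}; δ(s4,1) = {s0, s1, s2}.
Union: {s0, s1, s2, s3, s4}.

{s0, s1, s2, s3, s4}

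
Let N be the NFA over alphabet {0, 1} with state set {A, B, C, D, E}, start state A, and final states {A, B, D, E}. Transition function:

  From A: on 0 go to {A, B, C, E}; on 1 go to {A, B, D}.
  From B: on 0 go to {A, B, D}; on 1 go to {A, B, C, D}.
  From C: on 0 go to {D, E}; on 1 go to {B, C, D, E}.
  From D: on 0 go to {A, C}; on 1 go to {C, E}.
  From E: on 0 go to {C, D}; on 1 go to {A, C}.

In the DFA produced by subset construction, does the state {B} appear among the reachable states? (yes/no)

no

Start state of the DFA: {A}.
{A} --0--> {A, B, C, E}  [new]
{A} --1--> {A, B, D}  [new]
{A, B, C, E} --0--> {A, B, C, D, E}  [new]
{A, B, C, E} --1--> {A, B, C, D, E}  [seen]
{A, B, D} --0--> {A, B, C, D, E}  [seen]
{A, B, D} --1--> {A, B, C, D, E}  [seen]
{A, B, C, D, E} --0--> {A, B, C, D, E}  [seen]
{A, B, C, D, E} --1--> {A, B, C, D, E}  [seen]
Reachable DFA states: {A}, {A, B, C, E}, {A, B, D}, {A, B, C, D, E}.
{B} is not among them.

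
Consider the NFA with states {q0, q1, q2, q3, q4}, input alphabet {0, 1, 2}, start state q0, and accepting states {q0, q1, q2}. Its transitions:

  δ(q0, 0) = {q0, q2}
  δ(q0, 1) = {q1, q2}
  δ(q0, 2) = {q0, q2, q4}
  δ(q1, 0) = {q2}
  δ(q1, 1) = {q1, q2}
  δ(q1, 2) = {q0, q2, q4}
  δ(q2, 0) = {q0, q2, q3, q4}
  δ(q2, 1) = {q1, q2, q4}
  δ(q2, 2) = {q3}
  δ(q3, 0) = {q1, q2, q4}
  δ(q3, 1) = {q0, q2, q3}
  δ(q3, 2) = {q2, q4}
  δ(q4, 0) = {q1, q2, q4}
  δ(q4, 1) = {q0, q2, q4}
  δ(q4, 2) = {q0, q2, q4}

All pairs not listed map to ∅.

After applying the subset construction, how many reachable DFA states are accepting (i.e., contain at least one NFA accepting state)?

8

Start state of the DFA: {q0}.
{q0} --0--> {q0, q2}  [new]
{q0} --1--> {q1, q2}  [new]
{q0} --2--> {q0, q2, q4}  [new]
{q0, q2} --0--> {q0, q2, q3, q4}  [new]
{q0, q2} --1--> {q1, q2, q4}  [new]
{q0, q2} --2--> {q0, q2, q3, q4}  [seen]
{q1, q2} --0--> {q0, q2, q3, q4}  [seen]
{q1, q2} --1--> {q1, q2, q4}  [seen]
{q1, q2} --2--> {q0, q2, q3, q4}  [seen]
{q0, q2, q4} --0--> {q0, q1, q2, q3, q4}  [new]
{q0, q2, q4} --1--> {q0, q1, q2, q4}  [new]
{q0, q2, q4} --2--> {q0, q2, q3, q4}  [seen]
{q0, q2, q3, q4} --0--> {q0, q1, q2, q3, q4}  [seen]
{q0, q2, q3, q4} --1--> {q0, q1, q2, q3, q4}  [seen]
{q0, q2, q3, q4} --2--> {q0, q2, q3, q4}  [seen]
{q1, q2, q4} --0--> {q0, q1, q2, q3, q4}  [seen]
{q1, q2, q4} --1--> {q0, q1, q2, q4}  [seen]
{q1, q2, q4} --2--> {q0, q2, q3, q4}  [seen]
{q0, q1, q2, q3, q4} --0--> {q0, q1, q2, q3, q4}  [seen]
{q0, q1, q2, q3, q4} --1--> {q0, q1, q2, q3, q4}  [seen]
{q0, q1, q2, q3, q4} --2--> {q0, q2, q3, q4}  [seen]
{q0, q1, q2, q4} --0--> {q0, q1, q2, q3, q4}  [seen]
{q0, q1, q2, q4} --1--> {q0, q1, q2, q4}  [seen]
{q0, q1, q2, q4} --2--> {q0, q2, q3, q4}  [seen]
Reachable DFA states: {q0}, {q0, q2}, {q1, q2}, {q0, q2, q4}, {q0, q2, q3, q4}, {q1, q2, q4}, {q0, q1, q2, q3, q4}, {q0, q1, q2, q4}.
Accepting DFA states (contain an NFA accepting state): {q0}, {q0, q2}, {q1, q2}, {q0, q2, q4}, {q0, q2, q3, q4}, {q1, q2, q4}, {q0, q1, q2, q3, q4}, {q0, q1, q2, q4}.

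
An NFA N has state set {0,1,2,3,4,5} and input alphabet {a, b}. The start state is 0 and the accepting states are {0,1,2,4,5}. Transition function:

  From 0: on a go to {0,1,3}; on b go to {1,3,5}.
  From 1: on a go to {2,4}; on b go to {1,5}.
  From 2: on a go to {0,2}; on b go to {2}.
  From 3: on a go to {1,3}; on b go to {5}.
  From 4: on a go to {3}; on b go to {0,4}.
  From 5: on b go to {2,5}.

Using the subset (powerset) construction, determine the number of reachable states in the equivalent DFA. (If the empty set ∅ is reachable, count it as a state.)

Start state of the DFA: {0}.
{0} --a--> {0,1,3}  [new]
{0} --b--> {1,3,5}  [new]
{0,1,3} --a--> {0,1,2,3,4}  [new]
{0,1,3} --b--> {1,3,5}  [seen]
{1,3,5} --a--> {1,2,3,4}  [new]
{1,3,5} --b--> {1,2,5}  [new]
{0,1,2,3,4} --a--> {0,1,2,3,4}  [seen]
{0,1,2,3,4} --b--> {0,1,2,3,4,5}  [new]
{1,2,3,4} --a--> {0,1,2,3,4}  [seen]
{1,2,3,4} --b--> {0,1,2,4,5}  [new]
{1,2,5} --a--> {0,2,4}  [new]
{1,2,5} --b--> {1,2,5}  [seen]
{0,1,2,3,4,5} --a--> {0,1,2,3,4}  [seen]
{0,1,2,3,4,5} --b--> {0,1,2,3,4,5}  [seen]
{0,1,2,4,5} --a--> {0,1,2,3,4}  [seen]
{0,1,2,4,5} --b--> {0,1,2,3,4,5}  [seen]
{0,2,4} --a--> {0,1,2,3}  [new]
{0,2,4} --b--> {0,1,2,3,4,5}  [seen]
{0,1,2,3} --a--> {0,1,2,3,4}  [seen]
{0,1,2,3} --b--> {1,2,3,5}  [new]
{1,2,3,5} --a--> {0,1,2,3,4}  [seen]
{1,2,3,5} --b--> {1,2,5}  [seen]
Reachable DFA states: {0}, {0,1,3}, {1,3,5}, {0,1,2,3,4}, {1,2,3,4}, {1,2,5}, {0,1,2,3,4,5}, {0,1,2,4,5}, {0,2,4}, {0,1,2,3}, {1,2,3,5}.

11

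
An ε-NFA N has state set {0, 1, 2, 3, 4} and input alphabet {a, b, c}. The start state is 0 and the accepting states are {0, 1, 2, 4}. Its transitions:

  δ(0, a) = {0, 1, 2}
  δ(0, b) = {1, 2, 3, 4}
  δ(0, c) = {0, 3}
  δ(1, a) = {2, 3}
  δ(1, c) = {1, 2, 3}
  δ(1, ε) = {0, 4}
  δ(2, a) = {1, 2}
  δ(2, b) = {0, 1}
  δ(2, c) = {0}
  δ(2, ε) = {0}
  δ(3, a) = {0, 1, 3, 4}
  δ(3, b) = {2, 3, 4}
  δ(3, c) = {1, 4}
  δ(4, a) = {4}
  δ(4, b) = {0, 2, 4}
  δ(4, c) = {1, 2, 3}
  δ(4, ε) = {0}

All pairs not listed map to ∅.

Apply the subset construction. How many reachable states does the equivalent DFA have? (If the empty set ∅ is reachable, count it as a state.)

Start state of the DFA: {0} (ε-closure of the NFA start).
{0} --a--> {0, 1, 2, 4}  [new]
{0} --b--> {0, 1, 2, 3, 4}  [new]
{0} --c--> {0, 3}  [new]
{0, 1, 2, 4} --a--> {0, 1, 2, 3, 4}  [seen]
{0, 1, 2, 4} --b--> {0, 1, 2, 3, 4}  [seen]
{0, 1, 2, 4} --c--> {0, 1, 2, 3, 4}  [seen]
{0, 1, 2, 3, 4} --a--> {0, 1, 2, 3, 4}  [seen]
{0, 1, 2, 3, 4} --b--> {0, 1, 2, 3, 4}  [seen]
{0, 1, 2, 3, 4} --c--> {0, 1, 2, 3, 4}  [seen]
{0, 3} --a--> {0, 1, 2, 3, 4}  [seen]
{0, 3} --b--> {0, 1, 2, 3, 4}  [seen]
{0, 3} --c--> {0, 1, 3, 4}  [new]
{0, 1, 3, 4} --a--> {0, 1, 2, 3, 4}  [seen]
{0, 1, 3, 4} --b--> {0, 1, 2, 3, 4}  [seen]
{0, 1, 3, 4} --c--> {0, 1, 2, 3, 4}  [seen]
Reachable DFA states: {0}, {0, 1, 2, 4}, {0, 1, 2, 3, 4}, {0, 3}, {0, 1, 3, 4}.

5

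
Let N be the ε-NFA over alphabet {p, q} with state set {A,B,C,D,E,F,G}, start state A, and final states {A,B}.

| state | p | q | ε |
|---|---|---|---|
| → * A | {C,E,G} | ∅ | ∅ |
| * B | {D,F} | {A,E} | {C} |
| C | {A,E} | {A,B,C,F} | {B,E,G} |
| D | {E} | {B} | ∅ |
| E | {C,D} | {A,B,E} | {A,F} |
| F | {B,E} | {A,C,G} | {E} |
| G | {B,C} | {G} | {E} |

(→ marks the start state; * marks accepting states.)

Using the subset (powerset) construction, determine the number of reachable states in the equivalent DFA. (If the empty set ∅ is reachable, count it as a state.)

Start state of the DFA: {A} (ε-closure of the NFA start).
{A} --p--> {A,B,C,E,F,G}  [new]
{A} --q--> ∅  [new]
{A,B,C,E,F,G} --p--> {A,B,C,D,E,F,G}  [new]
{A,B,C,E,F,G} --q--> {A,B,C,E,F,G}  [seen]
∅ --p--> ∅  [seen]
∅ --q--> ∅  [seen]
{A,B,C,D,E,F,G} --p--> {A,B,C,D,E,F,G}  [seen]
{A,B,C,D,E,F,G} --q--> {A,B,C,E,F,G}  [seen]
Reachable DFA states: {A}, {A,B,C,E,F,G}, ∅, {A,B,C,D,E,F,G}.

4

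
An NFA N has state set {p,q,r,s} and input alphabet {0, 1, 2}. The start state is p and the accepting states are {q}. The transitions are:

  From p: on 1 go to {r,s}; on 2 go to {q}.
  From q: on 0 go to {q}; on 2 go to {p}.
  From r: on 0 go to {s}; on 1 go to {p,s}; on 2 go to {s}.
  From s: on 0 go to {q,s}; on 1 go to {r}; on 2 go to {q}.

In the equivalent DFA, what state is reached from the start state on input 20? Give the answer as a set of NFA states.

Start: {p}.
δ(p,2) = {q}.
Union: {q}.
After 2: {q}.
δ(q,0) = {q}.
Union: {q}.
After 0: {q}.

{q}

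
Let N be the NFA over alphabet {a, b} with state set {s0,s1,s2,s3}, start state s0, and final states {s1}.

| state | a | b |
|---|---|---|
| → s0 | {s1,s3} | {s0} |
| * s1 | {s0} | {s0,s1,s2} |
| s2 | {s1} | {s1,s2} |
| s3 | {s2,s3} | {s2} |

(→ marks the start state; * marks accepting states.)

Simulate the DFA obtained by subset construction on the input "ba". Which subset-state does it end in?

{s1,s3}

Start: {s0}.
δ(s0,b) = {s0}.
Union: {s0}.
After b: {s0}.
δ(s0,a) = {s1,s3}.
Union: {s1,s3}.
After a: {s1,s3}.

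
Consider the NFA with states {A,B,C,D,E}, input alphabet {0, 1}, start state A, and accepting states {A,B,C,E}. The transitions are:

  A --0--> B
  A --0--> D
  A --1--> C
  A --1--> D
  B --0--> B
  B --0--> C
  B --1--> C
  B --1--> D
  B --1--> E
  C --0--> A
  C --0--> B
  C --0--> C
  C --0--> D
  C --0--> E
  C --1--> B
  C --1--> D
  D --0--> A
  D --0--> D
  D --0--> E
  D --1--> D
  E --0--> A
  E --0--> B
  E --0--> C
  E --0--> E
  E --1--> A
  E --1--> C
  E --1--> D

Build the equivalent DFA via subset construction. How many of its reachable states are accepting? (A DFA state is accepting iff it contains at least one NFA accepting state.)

Start state of the DFA: {A}.
{A} --0--> {B,D}  [new]
{A} --1--> {C,D}  [new]
{B,D} --0--> {A,B,C,D,E}  [new]
{B,D} --1--> {C,D,E}  [new]
{C,D} --0--> {A,B,C,D,E}  [seen]
{C,D} --1--> {B,D}  [seen]
{A,B,C,D,E} --0--> {A,B,C,D,E}  [seen]
{A,B,C,D,E} --1--> {A,B,C,D,E}  [seen]
{C,D,E} --0--> {A,B,C,D,E}  [seen]
{C,D,E} --1--> {A,B,C,D}  [new]
{A,B,C,D} --0--> {A,B,C,D,E}  [seen]
{A,B,C,D} --1--> {B,C,D,E}  [new]
{B,C,D,E} --0--> {A,B,C,D,E}  [seen]
{B,C,D,E} --1--> {A,B,C,D,E}  [seen]
Reachable DFA states: {A}, {B,D}, {C,D}, {A,B,C,D,E}, {C,D,E}, {A,B,C,D}, {B,C,D,E}.
Accepting DFA states (contain an NFA accepting state): {A}, {B,D}, {C,D}, {A,B,C,D,E}, {C,D,E}, {A,B,C,D}, {B,C,D,E}.

7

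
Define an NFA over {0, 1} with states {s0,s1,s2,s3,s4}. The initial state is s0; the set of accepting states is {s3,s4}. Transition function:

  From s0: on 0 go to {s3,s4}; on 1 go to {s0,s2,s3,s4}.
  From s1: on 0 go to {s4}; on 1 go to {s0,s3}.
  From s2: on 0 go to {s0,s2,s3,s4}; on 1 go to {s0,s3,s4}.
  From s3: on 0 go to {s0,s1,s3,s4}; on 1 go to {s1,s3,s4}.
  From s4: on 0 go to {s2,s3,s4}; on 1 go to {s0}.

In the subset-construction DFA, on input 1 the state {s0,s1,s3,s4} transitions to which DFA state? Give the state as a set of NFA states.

δ(s0,1) = {s0,s2,s3,s4}; δ(s1,1) = {s0,s3}; δ(s3,1) = {s1,s3,s4}; δ(s4,1) = {s0}.
Union: {s0,s1,s2,s3,s4}.

{s0,s1,s2,s3,s4}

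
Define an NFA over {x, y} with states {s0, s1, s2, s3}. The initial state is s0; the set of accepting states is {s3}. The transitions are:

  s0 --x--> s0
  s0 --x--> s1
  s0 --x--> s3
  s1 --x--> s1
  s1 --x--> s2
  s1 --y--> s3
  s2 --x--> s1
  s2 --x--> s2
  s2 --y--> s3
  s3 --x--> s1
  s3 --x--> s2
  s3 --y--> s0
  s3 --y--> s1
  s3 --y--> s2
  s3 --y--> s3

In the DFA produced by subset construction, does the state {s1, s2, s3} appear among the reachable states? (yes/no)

no

Start state of the DFA: {s0}.
{s0} --x--> {s0, s1, s3}  [new]
{s0} --y--> ∅  [new]
{s0, s1, s3} --x--> {s0, s1, s2, s3}  [new]
{s0, s1, s3} --y--> {s0, s1, s2, s3}  [seen]
∅ --x--> ∅  [seen]
∅ --y--> ∅  [seen]
{s0, s1, s2, s3} --x--> {s0, s1, s2, s3}  [seen]
{s0, s1, s2, s3} --y--> {s0, s1, s2, s3}  [seen]
Reachable DFA states: {s0}, {s0, s1, s3}, ∅, {s0, s1, s2, s3}.
{s1, s2, s3} is not among them.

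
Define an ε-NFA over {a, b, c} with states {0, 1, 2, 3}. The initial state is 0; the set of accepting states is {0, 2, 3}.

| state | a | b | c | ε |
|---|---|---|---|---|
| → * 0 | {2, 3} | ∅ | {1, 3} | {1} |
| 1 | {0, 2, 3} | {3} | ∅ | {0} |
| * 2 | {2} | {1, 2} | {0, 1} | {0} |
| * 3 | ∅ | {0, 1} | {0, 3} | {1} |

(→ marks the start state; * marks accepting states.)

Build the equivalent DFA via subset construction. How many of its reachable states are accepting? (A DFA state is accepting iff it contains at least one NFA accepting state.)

Start state of the DFA: {0, 1} (ε-closure of the NFA start).
{0, 1} --a--> {0, 1, 2, 3}  [new]
{0, 1} --b--> {0, 1, 3}  [new]
{0, 1} --c--> {0, 1, 3}  [seen]
{0, 1, 2, 3} --a--> {0, 1, 2, 3}  [seen]
{0, 1, 2, 3} --b--> {0, 1, 2, 3}  [seen]
{0, 1, 2, 3} --c--> {0, 1, 3}  [seen]
{0, 1, 3} --a--> {0, 1, 2, 3}  [seen]
{0, 1, 3} --b--> {0, 1, 3}  [seen]
{0, 1, 3} --c--> {0, 1, 3}  [seen]
Reachable DFA states: {0, 1}, {0, 1, 2, 3}, {0, 1, 3}.
Accepting DFA states (contain an NFA accepting state): {0, 1}, {0, 1, 2, 3}, {0, 1, 3}.

3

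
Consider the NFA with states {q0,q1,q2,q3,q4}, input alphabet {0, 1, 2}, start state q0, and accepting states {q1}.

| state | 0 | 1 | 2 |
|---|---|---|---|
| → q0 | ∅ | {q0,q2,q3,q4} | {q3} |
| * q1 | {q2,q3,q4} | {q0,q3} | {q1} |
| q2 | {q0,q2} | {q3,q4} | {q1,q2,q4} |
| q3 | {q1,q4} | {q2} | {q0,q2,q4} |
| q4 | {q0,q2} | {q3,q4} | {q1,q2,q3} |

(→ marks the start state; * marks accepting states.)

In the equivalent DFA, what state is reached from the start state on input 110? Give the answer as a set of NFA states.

Start: {q0}.
δ(q0,1) = {q0,q2,q3,q4}.
Union: {q0,q2,q3,q4}.
After 1: {q0,q2,q3,q4}.
δ(q0,1) = {q0,q2,q3,q4}; δ(q2,1) = {q3,q4}; δ(q3,1) = {q2}; δ(q4,1) = {q3,q4}.
Union: {q0,q2,q3,q4}.
After 1: {q0,q2,q3,q4}.
δ(q0,0) = ∅; δ(q2,0) = {q0,q2}; δ(q3,0) = {q1,q4}; δ(q4,0) = {q0,q2}.
Union: {q0,q1,q2,q4}.
After 0: {q0,q1,q2,q4}.

{q0,q1,q2,q4}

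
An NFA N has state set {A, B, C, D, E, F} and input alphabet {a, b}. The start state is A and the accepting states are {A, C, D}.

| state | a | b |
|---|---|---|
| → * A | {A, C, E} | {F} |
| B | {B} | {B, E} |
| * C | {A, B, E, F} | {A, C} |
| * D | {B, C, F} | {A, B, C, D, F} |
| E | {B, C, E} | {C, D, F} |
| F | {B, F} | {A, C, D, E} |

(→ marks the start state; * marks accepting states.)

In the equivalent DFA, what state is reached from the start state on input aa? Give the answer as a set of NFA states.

Start: {A}.
δ(A,a) = {A, C, E}.
Union: {A, C, E}.
After a: {A, C, E}.
δ(A,a) = {A, C, E}; δ(C,a) = {A, B, E, F}; δ(E,a) = {B, C, E}.
Union: {A, B, C, E, F}.
After a: {A, B, C, E, F}.

{A, B, C, E, F}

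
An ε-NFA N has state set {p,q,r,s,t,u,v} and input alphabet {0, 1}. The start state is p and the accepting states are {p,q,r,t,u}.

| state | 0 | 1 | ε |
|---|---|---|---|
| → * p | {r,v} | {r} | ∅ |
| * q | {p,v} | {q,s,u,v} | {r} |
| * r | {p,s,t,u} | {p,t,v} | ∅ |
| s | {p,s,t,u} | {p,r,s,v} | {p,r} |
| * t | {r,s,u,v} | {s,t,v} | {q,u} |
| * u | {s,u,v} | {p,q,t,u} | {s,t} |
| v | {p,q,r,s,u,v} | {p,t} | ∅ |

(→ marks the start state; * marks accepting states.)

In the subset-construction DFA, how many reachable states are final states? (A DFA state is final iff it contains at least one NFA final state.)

Start state of the DFA: {p} (ε-closure of the NFA start).
{p} --0--> {r,v}  [new]
{p} --1--> {r}  [new]
{r,v} --0--> {p,q,r,s,t,u,v}  [new]
{r,v} --1--> {p,q,r,s,t,u,v}  [seen]
{r} --0--> {p,q,r,s,t,u}  [new]
{r} --1--> {p,q,r,s,t,u,v}  [seen]
{p,q,r,s,t,u,v} --0--> {p,q,r,s,t,u,v}  [seen]
{p,q,r,s,t,u,v} --1--> {p,q,r,s,t,u,v}  [seen]
{p,q,r,s,t,u} --0--> {p,q,r,s,t,u,v}  [seen]
{p,q,r,s,t,u} --1--> {p,q,r,s,t,u,v}  [seen]
Reachable DFA states: {p}, {r,v}, {r}, {p,q,r,s,t,u,v}, {p,q,r,s,t,u}.
Accepting DFA states (contain an NFA accepting state): {p}, {r,v}, {r}, {p,q,r,s,t,u,v}, {p,q,r,s,t,u}.

5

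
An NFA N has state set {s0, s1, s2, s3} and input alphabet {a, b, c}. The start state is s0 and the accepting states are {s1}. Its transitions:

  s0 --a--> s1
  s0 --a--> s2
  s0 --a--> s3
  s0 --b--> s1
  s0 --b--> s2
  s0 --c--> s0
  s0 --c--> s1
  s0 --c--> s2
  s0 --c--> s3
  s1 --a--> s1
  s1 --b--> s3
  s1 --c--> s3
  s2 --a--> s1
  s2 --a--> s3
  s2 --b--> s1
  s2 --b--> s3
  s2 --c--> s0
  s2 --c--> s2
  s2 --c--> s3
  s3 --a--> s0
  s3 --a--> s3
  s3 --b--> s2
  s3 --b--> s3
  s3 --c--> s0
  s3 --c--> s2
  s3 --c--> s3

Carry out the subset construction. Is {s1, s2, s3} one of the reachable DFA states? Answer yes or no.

yes

Start state of the DFA: {s0}.
{s0} --a--> {s1, s2, s3}  [new]
{s0} --b--> {s1, s2}  [new]
{s0} --c--> {s0, s1, s2, s3}  [new]
{s1, s2, s3} --a--> {s0, s1, s3}  [new]
{s1, s2, s3} --b--> {s1, s2, s3}  [seen]
{s1, s2, s3} --c--> {s0, s2, s3}  [new]
{s1, s2} --a--> {s1, s3}  [new]
{s1, s2} --b--> {s1, s3}  [seen]
{s1, s2} --c--> {s0, s2, s3}  [seen]
{s0, s1, s2, s3} --a--> {s0, s1, s2, s3}  [seen]
{s0, s1, s2, s3} --b--> {s1, s2, s3}  [seen]
{s0, s1, s2, s3} --c--> {s0, s1, s2, s3}  [seen]
{s0, s1, s3} --a--> {s0, s1, s2, s3}  [seen]
{s0, s1, s3} --b--> {s1, s2, s3}  [seen]
{s0, s1, s3} --c--> {s0, s1, s2, s3}  [seen]
{s0, s2, s3} --a--> {s0, s1, s2, s3}  [seen]
{s0, s2, s3} --b--> {s1, s2, s3}  [seen]
{s0, s2, s3} --c--> {s0, s1, s2, s3}  [seen]
{s1, s3} --a--> {s0, s1, s3}  [seen]
{s1, s3} --b--> {s2, s3}  [new]
{s1, s3} --c--> {s0, s2, s3}  [seen]
{s2, s3} --a--> {s0, s1, s3}  [seen]
{s2, s3} --b--> {s1, s2, s3}  [seen]
{s2, s3} --c--> {s0, s2, s3}  [seen]
Reachable DFA states: {s0}, {s1, s2, s3}, {s1, s2}, {s0, s1, s2, s3}, {s0, s1, s3}, {s0, s2, s3}, {s1, s3}, {s2, s3}.
{s1, s2, s3} is among them.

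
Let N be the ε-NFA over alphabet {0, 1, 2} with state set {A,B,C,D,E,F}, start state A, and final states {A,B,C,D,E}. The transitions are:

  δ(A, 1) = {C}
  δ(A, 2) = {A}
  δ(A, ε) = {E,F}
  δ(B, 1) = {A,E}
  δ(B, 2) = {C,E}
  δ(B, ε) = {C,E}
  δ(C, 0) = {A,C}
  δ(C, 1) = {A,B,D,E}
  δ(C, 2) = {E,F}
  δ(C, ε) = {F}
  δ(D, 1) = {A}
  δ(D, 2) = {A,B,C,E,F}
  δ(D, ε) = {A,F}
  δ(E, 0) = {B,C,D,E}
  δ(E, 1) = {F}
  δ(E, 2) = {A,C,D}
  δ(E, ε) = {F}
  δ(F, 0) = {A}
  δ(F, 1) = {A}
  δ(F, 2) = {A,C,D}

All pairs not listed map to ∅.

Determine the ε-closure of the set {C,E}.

Begin with {C,E}.
C →ε {F}; add F.
ε-closure = {C,E,F}.

{C,E,F}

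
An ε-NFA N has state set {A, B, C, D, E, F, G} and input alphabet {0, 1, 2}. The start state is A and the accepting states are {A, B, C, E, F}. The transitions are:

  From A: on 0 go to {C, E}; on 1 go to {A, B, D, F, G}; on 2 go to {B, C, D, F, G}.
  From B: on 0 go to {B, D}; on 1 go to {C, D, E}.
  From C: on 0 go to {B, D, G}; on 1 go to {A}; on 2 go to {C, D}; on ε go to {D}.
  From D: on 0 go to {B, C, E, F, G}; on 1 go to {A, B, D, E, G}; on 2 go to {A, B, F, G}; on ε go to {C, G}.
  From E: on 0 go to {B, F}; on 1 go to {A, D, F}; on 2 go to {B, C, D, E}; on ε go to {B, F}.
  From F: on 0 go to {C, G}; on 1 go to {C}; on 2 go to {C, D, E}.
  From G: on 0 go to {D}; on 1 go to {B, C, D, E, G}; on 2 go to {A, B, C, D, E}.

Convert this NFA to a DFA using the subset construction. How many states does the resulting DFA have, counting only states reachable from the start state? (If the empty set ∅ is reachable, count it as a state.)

5

Start state of the DFA: {A} (ε-closure of the NFA start).
{A} --0--> {B, C, D, E, F, G}  [new]
{A} --1--> {A, B, C, D, F, G}  [new]
{A} --2--> {B, C, D, F, G}  [new]
{B, C, D, E, F, G} --0--> {B, C, D, E, F, G}  [seen]
{B, C, D, E, F, G} --1--> {A, B, C, D, E, F, G}  [new]
{B, C, D, E, F, G} --2--> {A, B, C, D, E, F, G}  [seen]
{A, B, C, D, F, G} --0--> {B, C, D, E, F, G}  [seen]
{A, B, C, D, F, G} --1--> {A, B, C, D, E, F, G}  [seen]
{A, B, C, D, F, G} --2--> {A, B, C, D, E, F, G}  [seen]
{B, C, D, F, G} --0--> {B, C, D, E, F, G}  [seen]
{B, C, D, F, G} --1--> {A, B, C, D, E, F, G}  [seen]
{B, C, D, F, G} --2--> {A, B, C, D, E, F, G}  [seen]
{A, B, C, D, E, F, G} --0--> {B, C, D, E, F, G}  [seen]
{A, B, C, D, E, F, G} --1--> {A, B, C, D, E, F, G}  [seen]
{A, B, C, D, E, F, G} --2--> {A, B, C, D, E, F, G}  [seen]
Reachable DFA states: {A}, {B, C, D, E, F, G}, {A, B, C, D, F, G}, {B, C, D, F, G}, {A, B, C, D, E, F, G}.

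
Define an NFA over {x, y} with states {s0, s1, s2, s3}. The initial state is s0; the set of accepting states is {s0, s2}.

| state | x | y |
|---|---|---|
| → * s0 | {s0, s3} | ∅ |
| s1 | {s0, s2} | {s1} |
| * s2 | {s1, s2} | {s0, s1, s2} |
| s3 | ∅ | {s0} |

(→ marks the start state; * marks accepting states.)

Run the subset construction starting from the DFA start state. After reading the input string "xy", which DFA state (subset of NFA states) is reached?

{s0}

Start: {s0}.
δ(s0,x) = {s0, s3}.
Union: {s0, s3}.
After x: {s0, s3}.
δ(s0,y) = ∅; δ(s3,y) = {s0}.
Union: {s0}.
After y: {s0}.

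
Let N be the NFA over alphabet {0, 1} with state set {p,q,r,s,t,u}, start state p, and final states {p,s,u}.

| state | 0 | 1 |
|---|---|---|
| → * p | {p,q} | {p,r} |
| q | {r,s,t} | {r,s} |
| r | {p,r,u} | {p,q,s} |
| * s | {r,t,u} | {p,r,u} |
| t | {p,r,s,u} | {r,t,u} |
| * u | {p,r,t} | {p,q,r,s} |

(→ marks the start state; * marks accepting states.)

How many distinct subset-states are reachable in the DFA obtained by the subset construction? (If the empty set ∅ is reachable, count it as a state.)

10

Start state of the DFA: {p}.
{p} --0--> {p,q}  [new]
{p} --1--> {p,r}  [new]
{p,q} --0--> {p,q,r,s,t}  [new]
{p,q} --1--> {p,r,s}  [new]
{p,r} --0--> {p,q,r,u}  [new]
{p,r} --1--> {p,q,r,s}  [new]
{p,q,r,s,t} --0--> {p,q,r,s,t,u}  [new]
{p,q,r,s,t} --1--> {p,q,r,s,t,u}  [seen]
{p,r,s} --0--> {p,q,r,t,u}  [new]
{p,r,s} --1--> {p,q,r,s,u}  [new]
{p,q,r,u} --0--> {p,q,r,s,t,u}  [seen]
{p,q,r,u} --1--> {p,q,r,s}  [seen]
{p,q,r,s} --0--> {p,q,r,s,t,u}  [seen]
{p,q,r,s} --1--> {p,q,r,s,u}  [seen]
{p,q,r,s,t,u} --0--> {p,q,r,s,t,u}  [seen]
{p,q,r,s,t,u} --1--> {p,q,r,s,t,u}  [seen]
{p,q,r,t,u} --0--> {p,q,r,s,t,u}  [seen]
{p,q,r,t,u} --1--> {p,q,r,s,t,u}  [seen]
{p,q,r,s,u} --0--> {p,q,r,s,t,u}  [seen]
{p,q,r,s,u} --1--> {p,q,r,s,u}  [seen]
Reachable DFA states: {p}, {p,q}, {p,r}, {p,q,r,s,t}, {p,r,s}, {p,q,r,u}, {p,q,r,s}, {p,q,r,s,t,u}, {p,q,r,t,u}, {p,q,r,s,u}.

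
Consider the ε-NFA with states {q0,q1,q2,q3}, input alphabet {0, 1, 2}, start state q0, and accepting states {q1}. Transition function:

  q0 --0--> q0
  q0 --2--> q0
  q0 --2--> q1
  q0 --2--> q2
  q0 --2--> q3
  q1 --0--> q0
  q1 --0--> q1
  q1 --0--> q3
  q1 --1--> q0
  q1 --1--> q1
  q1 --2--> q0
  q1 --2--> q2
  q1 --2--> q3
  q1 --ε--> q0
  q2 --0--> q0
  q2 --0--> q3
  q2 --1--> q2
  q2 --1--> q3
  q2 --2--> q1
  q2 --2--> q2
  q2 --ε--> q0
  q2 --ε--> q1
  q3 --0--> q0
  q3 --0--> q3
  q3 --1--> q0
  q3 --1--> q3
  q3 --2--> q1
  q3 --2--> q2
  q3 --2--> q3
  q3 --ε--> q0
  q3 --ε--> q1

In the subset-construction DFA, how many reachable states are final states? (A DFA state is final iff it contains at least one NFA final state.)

Start state of the DFA: {q0} (ε-closure of the NFA start).
{q0} --0--> {q0}  [seen]
{q0} --1--> ∅  [new]
{q0} --2--> {q0,q1,q2,q3}  [new]
∅ --0--> ∅  [seen]
∅ --1--> ∅  [seen]
∅ --2--> ∅  [seen]
{q0,q1,q2,q3} --0--> {q0,q1,q3}  [new]
{q0,q1,q2,q3} --1--> {q0,q1,q2,q3}  [seen]
{q0,q1,q2,q3} --2--> {q0,q1,q2,q3}  [seen]
{q0,q1,q3} --0--> {q0,q1,q3}  [seen]
{q0,q1,q3} --1--> {q0,q1,q3}  [seen]
{q0,q1,q3} --2--> {q0,q1,q2,q3}  [seen]
Reachable DFA states: {q0}, ∅, {q0,q1,q2,q3}, {q0,q1,q3}.
Accepting DFA states (contain an NFA accepting state): {q0,q1,q2,q3}, {q0,q1,q3}.

2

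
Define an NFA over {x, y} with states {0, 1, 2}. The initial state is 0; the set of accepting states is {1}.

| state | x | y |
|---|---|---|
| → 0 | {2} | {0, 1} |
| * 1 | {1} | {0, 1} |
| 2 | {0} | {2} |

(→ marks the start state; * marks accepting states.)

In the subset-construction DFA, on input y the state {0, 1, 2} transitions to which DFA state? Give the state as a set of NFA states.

{0, 1, 2}

δ(0,y) = {0, 1}; δ(1,y) = {0, 1}; δ(2,y) = {2}.
Union: {0, 1, 2}.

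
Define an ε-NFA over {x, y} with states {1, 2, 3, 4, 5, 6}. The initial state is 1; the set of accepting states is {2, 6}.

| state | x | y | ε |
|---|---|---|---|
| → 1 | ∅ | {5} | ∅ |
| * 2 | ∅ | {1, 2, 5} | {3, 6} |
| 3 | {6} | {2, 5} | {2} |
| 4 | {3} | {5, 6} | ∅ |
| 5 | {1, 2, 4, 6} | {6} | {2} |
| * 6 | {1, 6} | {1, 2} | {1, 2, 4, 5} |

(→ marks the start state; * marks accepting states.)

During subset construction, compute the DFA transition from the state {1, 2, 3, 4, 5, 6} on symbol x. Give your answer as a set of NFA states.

δ(1,x) = ∅; δ(2,x) = ∅; δ(3,x) = {6}; δ(4,x) = {3}; δ(5,x) = {1, 2, 4, 6}; δ(6,x) = {1, 6}.
Union: {1, 2, 3, 4, 6}.
ε-closure gives {1, 2, 3, 4, 5, 6}.

{1, 2, 3, 4, 5, 6}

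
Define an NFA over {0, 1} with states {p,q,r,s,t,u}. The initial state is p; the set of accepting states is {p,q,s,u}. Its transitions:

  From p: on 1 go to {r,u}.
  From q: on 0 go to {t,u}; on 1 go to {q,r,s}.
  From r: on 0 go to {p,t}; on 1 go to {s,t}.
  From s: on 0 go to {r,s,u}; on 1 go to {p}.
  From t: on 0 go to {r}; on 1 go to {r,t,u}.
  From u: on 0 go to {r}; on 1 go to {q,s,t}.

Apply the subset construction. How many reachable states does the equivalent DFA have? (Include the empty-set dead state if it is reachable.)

8

Start state of the DFA: {p}.
{p} --0--> ∅  [new]
{p} --1--> {r,u}  [new]
∅ --0--> ∅  [seen]
∅ --1--> ∅  [seen]
{r,u} --0--> {p,r,t}  [new]
{r,u} --1--> {q,s,t}  [new]
{p,r,t} --0--> {p,r,t}  [seen]
{p,r,t} --1--> {r,s,t,u}  [new]
{q,s,t} --0--> {r,s,t,u}  [seen]
{q,s,t} --1--> {p,q,r,s,t,u}  [new]
{r,s,t,u} --0--> {p,r,s,t,u}  [new]
{r,s,t,u} --1--> {p,q,r,s,t,u}  [seen]
{p,q,r,s,t,u} --0--> {p,r,s,t,u}  [seen]
{p,q,r,s,t,u} --1--> {p,q,r,s,t,u}  [seen]
{p,r,s,t,u} --0--> {p,r,s,t,u}  [seen]
{p,r,s,t,u} --1--> {p,q,r,s,t,u}  [seen]
Reachable DFA states: {p}, ∅, {r,u}, {p,r,t}, {q,s,t}, {r,s,t,u}, {p,q,r,s,t,u}, {p,r,s,t,u}.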